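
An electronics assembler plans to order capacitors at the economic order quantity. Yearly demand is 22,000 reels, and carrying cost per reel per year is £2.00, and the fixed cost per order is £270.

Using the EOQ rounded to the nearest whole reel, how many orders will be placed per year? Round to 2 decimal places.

9.03 orders per year

EOQ = √(2DS/H) = √(2 × 22,000 × 270 / 2)
    = √(5,940,000.00) ≈ 2,437.21 → Q = 2,437
N = D/Q = 22,000/2,437 ≈ 9.027 orders/yr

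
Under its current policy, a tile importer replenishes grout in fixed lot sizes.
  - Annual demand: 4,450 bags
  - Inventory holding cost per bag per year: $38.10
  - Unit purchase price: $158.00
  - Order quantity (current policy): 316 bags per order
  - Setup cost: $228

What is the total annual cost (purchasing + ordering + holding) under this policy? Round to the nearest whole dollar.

Annual ordering cost = (D/Q)·S = (4,450/316) × 228 = $3,210.76
Annual holding cost  = (Q/2)·H = (316/2) × 38.1 = $6,019.80
Purchase cost = D·C = 4,450 × 158 = $703,100.00
Total = $3,210.76 + $6,019.80 + $703,100.00 = $712,330.56

$712,331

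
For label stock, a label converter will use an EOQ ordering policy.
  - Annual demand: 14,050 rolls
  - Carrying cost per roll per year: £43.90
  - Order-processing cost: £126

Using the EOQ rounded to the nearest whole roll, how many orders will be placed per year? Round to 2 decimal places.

2DS/H = 2·14,050·126/43.9 = 80,651.48
EOQ = √80,651.48 ≈ 283.99 → Q = 284
Orders per year = D/Q = 14,050 / 284 = 49.472

49.47 orders per year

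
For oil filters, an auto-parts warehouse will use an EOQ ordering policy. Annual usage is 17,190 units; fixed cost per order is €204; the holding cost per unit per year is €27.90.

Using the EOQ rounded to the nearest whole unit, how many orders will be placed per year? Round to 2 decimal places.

Optimal lot size Q* = (2 × 17,190 × €204 / €27.9)^½ ≈ 501.38 → Q = 501
Orders per year = D/Q = 17,190 / 501 = 34.311

34.31 orders per year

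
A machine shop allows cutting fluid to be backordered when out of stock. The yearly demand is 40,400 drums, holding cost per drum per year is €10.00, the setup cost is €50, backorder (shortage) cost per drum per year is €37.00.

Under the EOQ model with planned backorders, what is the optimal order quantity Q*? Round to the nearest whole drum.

Q* = √(2DS/H) · √((H + b)/b)
   = √(2 × 40,400 × 50 / 10) · √((10 + 37) / 37)
   = 635.610 × 1.1271 ≈ 716.37

716 drums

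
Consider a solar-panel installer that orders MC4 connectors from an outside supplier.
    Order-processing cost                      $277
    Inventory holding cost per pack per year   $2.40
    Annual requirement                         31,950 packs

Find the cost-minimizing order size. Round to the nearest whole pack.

2,716 packs

Q* = √(2·D·S / H) = √(2·31,950·277 / 2.4) = √7,375,125.0 ≈ 2,715.72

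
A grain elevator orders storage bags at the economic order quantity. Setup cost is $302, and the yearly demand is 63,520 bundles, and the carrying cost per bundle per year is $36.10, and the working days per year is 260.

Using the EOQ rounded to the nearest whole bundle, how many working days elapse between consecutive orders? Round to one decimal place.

4.2 days

Q* = √(2·D·S / H) = √(2·63,520·302 / 36.1) = √1,062,772.3 ≈ 1,030.91 → Q = 1,031 bundles
Days between orders = 260 / (D/Q) = 260 / 61.610 ≈ 4.220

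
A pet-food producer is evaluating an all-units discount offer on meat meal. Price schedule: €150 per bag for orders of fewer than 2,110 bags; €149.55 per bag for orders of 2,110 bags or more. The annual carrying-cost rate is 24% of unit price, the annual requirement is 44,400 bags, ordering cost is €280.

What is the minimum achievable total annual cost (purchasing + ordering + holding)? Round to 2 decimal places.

€6,683,778.00

H₁ = 24%×€150 = €36.0000;  H₂ = 24%×€149.55 = €35.8920
EOQ₁ = √(2×44,400×280/36.0000) = 831.06  (< 2,110, feasible at tier 1)
EOQ₂ = √(2×44,400×280/35.8920) = 832.31  (< 2,110 → use Q = 2,110 at tier-2 price)
TC(tier 1 (EOQ₁), Q≈831.1) = €6,689,918.29
TC(tier 2, Q≈2,110.0) = €6,683,778.00
Minimum at tier 2: €6,683,778.00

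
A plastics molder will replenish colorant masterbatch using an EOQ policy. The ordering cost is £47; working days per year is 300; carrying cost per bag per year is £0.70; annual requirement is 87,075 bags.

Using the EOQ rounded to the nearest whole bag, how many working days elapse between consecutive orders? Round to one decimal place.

EOQ = √(2DS/H) = √(2 × 87,075 × 47 / 0.7)
    = √(11,692,928.57) ≈ 3,419.49 → Q = 3,419 bags
Days between orders = 300 / (D/Q) = 300 / 25.468 ≈ 11.780

11.8 days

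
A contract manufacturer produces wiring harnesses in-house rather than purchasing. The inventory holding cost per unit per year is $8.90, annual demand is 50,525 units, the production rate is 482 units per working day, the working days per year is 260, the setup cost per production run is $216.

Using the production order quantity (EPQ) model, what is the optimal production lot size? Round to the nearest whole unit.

2,027 units

d = 50,525/260 = 194.3269 units/day;  effective holding cost H(1 − d/p) = 8.9·(1 − 194.3269/482) = 5.31181
Q* = √(2DS / H_eff) = √(2·50,525·216 / 5.31181) ≈ 2,027.09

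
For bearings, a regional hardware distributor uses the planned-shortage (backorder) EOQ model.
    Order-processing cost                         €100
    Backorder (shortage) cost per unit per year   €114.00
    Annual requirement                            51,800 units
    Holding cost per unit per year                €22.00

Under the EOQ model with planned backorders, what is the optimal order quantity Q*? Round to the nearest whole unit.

Q* = √(2DS/H) · √((H + b)/b)
   = √(2 × 51,800 × 100 / 22) · √((22 + 114) / 114)
   = 686.228 × 1.0922 ≈ 749.52

750 units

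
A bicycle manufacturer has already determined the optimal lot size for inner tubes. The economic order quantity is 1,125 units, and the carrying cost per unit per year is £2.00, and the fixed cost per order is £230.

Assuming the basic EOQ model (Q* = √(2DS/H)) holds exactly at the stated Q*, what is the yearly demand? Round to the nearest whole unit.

EOQ relation: Q² = 2DS/H, so rearrange for the unknown.
D = Q²H / (2S) = 1,125² × 2 / (2 × 230) = 5,502.72

5,503 units per year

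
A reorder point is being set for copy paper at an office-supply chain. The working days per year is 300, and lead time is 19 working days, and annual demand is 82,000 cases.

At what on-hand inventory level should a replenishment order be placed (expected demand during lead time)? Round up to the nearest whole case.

5,194 cases

Daily demand d = 82,000 / 300 = 273.333 cases/day
Demand during lead time = 273.333 × 19 = 5,193.33
Reorder point = 5,193.33 → round up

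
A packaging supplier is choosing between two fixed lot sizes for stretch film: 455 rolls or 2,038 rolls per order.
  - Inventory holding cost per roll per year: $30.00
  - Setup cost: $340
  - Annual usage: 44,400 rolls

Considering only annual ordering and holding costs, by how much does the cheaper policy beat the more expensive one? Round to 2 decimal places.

$2,025.76

TC(Q) = (D/Q)S + (Q/2)H
TC(455) = (44,400/455)×340 + (455/2)×30 = $40,003.02
TC(2,038) = (44,400/2,038)×340 + (2,038/2)×30 = $37,977.26
Cheaper: Q = 2,038.  Difference = $2,025.76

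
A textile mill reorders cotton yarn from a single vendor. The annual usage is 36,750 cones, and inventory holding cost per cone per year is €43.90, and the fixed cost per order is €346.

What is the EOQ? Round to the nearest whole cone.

761 cones

Q* = √(2·D·S / H) = √(2·36,750·346 / 43.9) = √579,293.8 ≈ 761.11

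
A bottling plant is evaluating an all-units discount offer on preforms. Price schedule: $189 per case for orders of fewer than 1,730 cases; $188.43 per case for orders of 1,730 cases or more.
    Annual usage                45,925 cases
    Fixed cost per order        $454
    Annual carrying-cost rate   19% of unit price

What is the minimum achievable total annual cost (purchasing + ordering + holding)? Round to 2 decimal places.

H₁ = 19%×$189 = $35.9100;  H₂ = 19%×$188.43 = $35.8017
EOQ₁ = √(2×45,925×454/35.9100) = 1,077.61  (< 1,730, feasible at tier 1)
EOQ₂ = √(2×45,925×454/35.8017) = 1,079.23  (< 1,730 → use Q = 1,730 at tier-2 price)
TC(tier 1 (EOQ₁), Q≈1,077.6) = $8,718,521.81
TC(tier 2, Q≈1,730.0) = $8,696,668.21
Minimum at tier 2: $8,696,668.21

$8,696,668.21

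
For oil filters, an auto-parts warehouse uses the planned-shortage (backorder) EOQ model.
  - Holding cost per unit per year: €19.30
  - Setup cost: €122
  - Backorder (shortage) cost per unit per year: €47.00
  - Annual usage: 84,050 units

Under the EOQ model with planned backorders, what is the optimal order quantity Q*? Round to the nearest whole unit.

Q* = √(2DS/H) · √((H + b)/b)
   = √(2 × 84,050 × 122 / 19.3) · √((19.3 + 47) / 47)
   = 1,030.825 × 1.1877 ≈ 1,224.31

1,224 units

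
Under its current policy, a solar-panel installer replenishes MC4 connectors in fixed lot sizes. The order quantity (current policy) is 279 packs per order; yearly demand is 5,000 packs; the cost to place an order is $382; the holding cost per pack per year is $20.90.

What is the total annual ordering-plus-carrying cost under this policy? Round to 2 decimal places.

Ordering: D/Q × S = 5,000/279 × $382 = $6,845.88
Holding:  Q/2 × H = 279/2 × $20.9 = $2,915.55
Total = $6,845.88 + $2,915.55 = $9,761.43

$9,761.43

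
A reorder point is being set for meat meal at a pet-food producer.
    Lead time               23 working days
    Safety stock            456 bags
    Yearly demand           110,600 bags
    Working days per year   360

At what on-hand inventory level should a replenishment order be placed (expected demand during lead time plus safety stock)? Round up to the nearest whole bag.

Daily demand d = 110,600 / 360 = 307.222 bags/day
Demand during lead time = 307.222 × 23 = 7,066.11
Reorder point = 7,066.11 + 456 = 7,522.11 → round up

7,523 bags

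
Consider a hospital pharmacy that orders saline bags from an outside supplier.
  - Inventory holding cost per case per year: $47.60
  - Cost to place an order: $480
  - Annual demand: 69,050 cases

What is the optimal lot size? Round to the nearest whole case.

2DS/H = 2·69,050·480/47.6 = 1,392,605.04
EOQ = √1,392,605.04 ≈ 1,180.09

1,180 cases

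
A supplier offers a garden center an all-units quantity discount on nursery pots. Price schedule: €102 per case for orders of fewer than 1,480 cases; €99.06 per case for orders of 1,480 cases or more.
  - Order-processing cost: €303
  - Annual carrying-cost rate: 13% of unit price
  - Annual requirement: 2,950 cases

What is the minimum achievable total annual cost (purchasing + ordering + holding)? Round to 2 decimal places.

€302,360.52

H₁ = 13%×€102 = €13.2600;  H₂ = 13%×€99.06 = €12.8778
EOQ₁ = √(2×2,950×303/13.2600) = 367.18  (< 1,480, feasible at tier 1)
EOQ₂ = √(2×2,950×303/12.8778) = 372.59  (< 1,480 → use Q = 1,480 at tier-2 price)
TC(tier 1 (EOQ₁), Q≈367.2) = €305,768.77
TC(tier 2, Q≈1,480.0) = €302,360.52
Minimum at tier 2: €302,360.52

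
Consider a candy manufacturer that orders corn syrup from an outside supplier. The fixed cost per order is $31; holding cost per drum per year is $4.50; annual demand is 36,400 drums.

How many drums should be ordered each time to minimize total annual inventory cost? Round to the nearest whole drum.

Q* = √(2·D·S / H) = √(2·36,400·31 / 4.5) = √501,511.1 ≈ 708.17

708 drums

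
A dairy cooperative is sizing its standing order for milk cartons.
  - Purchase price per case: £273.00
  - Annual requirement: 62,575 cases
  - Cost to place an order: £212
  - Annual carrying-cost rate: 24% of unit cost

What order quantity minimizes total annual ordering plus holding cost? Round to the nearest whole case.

H = i·C = 0.24 × £273 = £65.5200 per case-year
Optimal lot size Q* = (2 × 62,575 × £212 / £65.52)^½ ≈ 636.35

636 cases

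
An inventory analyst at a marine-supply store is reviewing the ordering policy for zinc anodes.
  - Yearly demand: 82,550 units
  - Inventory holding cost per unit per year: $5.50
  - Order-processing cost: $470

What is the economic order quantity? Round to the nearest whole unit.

Q* = √(2·D·S / H) = √(2·82,550·470 / 5.5) = √14,108,545.5 ≈ 3,756.13

3,756 units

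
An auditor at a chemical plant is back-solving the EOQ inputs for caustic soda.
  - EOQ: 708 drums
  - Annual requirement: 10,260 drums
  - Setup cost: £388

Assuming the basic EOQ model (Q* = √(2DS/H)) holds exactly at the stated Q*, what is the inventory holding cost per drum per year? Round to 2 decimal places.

£15.88

EOQ relation: Q² = 2DS/H, so rearrange for the unknown.
H = 2DS / Q² = 2 × 10,260 × 388 / 708² = 15.8834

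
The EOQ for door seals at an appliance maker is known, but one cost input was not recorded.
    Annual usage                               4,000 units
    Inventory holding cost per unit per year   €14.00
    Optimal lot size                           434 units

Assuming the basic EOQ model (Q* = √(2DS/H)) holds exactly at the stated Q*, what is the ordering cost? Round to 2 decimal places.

From Q* = √(2DS/H) ⇒ Q*² = 2DS/H.
S = Q²H / (2D) = 434² × 14 / (2 × 4,000) = 329.6230

€329.62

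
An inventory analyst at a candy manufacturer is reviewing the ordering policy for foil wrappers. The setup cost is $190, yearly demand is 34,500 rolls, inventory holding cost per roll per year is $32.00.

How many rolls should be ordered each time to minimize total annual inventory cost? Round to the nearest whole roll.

Q* = √(2·D·S / H) = √(2·34,500·190 / 32) = √409,687.5 ≈ 640.07

640 rolls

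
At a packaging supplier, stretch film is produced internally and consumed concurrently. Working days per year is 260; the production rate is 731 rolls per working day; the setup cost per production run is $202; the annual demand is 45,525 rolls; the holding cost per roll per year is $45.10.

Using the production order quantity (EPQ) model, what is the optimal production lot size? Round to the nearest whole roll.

732 rolls

d = 45,525/260 = 175.0962 rolls/day;  effective holding cost H(1 − d/p) = 45.1·(1 − 175.0962/731) = 34.29721
Q* = √(2DS / H_eff) = √(2·45,525·202 / 34.29721) ≈ 732.30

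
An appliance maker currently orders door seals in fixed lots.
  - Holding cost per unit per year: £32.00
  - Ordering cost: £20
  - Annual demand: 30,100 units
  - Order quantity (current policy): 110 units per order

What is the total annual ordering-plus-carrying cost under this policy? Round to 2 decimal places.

Ordering: D/Q × S = 30,100/110 × £20 = £5,472.73
Holding:  Q/2 × H = 110/2 × £32 = £1,760.00
Total = £5,472.73 + £1,760.00 = £7,232.73

£7,232.73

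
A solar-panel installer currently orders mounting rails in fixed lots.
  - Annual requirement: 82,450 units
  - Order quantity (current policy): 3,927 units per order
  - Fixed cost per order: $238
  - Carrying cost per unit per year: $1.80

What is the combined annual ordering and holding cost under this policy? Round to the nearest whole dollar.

$8,531

Annual ordering cost = (D/Q)·S = (82,450/3,927) × 238 = $4,996.97
Annual holding cost  = (Q/2)·H = (3,927/2) × 1.8 = $3,534.30
Total = $4,996.97 + $3,534.30 = $8,531.27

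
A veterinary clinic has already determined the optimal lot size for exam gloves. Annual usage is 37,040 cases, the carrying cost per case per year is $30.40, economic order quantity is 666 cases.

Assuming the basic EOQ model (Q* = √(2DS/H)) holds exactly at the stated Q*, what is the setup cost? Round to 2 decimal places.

From Q* = √(2DS/H) ⇒ Q*² = 2DS/H.
S = Q²H / (2D) = 666² × 30.4 / (2 × 37,040) = 182.0208

$182.02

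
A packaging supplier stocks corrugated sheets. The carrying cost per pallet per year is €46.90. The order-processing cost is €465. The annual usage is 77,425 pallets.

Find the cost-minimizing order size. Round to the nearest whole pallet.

1,239 pallets

EOQ = √(2DS/H) = √(2 × 77,425 × 465 / 46.9)
    = √(1,535,293.18) ≈ 1,239.07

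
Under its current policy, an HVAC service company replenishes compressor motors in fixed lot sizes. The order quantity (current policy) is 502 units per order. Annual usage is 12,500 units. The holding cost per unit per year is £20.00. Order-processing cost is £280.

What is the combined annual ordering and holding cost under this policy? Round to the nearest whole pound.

£11,992

Orders/yr = 12,500/502 = 24.900; ordering cost = 24.900 × £280 = £6,972.11
Average inventory = 502/2 = 251; holding cost = 251 × £20 = £5,020.00
Total = £6,972.11 + £5,020.00 = £11,992.11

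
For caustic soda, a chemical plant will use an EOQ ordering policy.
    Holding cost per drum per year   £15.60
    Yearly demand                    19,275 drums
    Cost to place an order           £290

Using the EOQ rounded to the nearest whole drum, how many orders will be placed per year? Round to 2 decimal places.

EOQ = √(2DS/H) = √(2 × 19,275 × 290 / 15.6)
    = √(716,634.62) ≈ 846.54 → Q = 847
Orders per year = D/Q = 19,275 / 847 = 22.757

22.76 orders per year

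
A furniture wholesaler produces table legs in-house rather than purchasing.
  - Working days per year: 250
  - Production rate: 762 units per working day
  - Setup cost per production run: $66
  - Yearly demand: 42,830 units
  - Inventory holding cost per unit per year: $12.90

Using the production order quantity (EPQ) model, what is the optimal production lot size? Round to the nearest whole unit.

Daily demand d = 42,830/250 = 171.320; p = 762; 1 − d/p = 0.77517
EPQ = √(2DS / (H(1 − d/p)))
    = √(2 × 42,830 × 66 / (12.9 × 0.77517)) ≈ 751.91

752 units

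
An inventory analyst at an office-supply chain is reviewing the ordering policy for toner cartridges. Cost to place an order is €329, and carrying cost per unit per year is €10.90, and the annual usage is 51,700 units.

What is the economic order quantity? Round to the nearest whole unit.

1,767 units

Q* = √(2·D·S / H) = √(2·51,700·329 / 10.9) = √3,120,972.5 ≈ 1,766.63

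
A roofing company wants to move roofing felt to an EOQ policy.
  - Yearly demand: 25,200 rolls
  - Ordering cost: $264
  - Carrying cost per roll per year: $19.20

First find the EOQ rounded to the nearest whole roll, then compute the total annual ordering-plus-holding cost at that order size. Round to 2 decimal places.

$15,983.35

Optimal lot size Q* = (2 × 25,200 × $264 / $19.2)^½ ≈ 832.47 → Q = 832 rolls
Orders/yr = 25,200/832 = 30.288; ordering cost = 30.288 × $264 = $7,996.15
Average inventory = 832/2 = 416; holding cost = 416 × $19.2 = $7,987.20
Total = $7,996.15 + $7,987.20 = $15,983.35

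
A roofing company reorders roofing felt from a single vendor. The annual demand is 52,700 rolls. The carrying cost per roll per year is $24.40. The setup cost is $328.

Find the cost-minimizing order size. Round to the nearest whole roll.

2DS/H = 2·52,700·328/24.4 = 1,416,852.46
EOQ = √1,416,852.46 ≈ 1,190.32

1,190 rolls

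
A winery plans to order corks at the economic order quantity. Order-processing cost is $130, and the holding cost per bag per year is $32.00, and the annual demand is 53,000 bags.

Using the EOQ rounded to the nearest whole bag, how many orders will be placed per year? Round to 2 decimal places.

Optimal lot size Q* = (2 × 53,000 × $130 / $32)^½ ≈ 656.22 → Q = 656
Orders per year = D/Q = 53,000 / 656 = 80.793

80.79 orders per year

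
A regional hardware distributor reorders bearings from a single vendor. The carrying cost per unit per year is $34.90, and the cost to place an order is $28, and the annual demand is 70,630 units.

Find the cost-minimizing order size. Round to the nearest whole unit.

337 units

2DS/H = 2·70,630·28/34.9 = 113,331.81
EOQ = √113,331.81 ≈ 336.65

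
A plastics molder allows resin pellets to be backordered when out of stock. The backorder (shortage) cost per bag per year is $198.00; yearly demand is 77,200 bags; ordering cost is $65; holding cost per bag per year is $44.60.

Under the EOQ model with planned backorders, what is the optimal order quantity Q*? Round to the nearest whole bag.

525 bags

Q* = √(2DS/H) · √((H + b)/b)
   = √(2 × 77,200 × 65 / 44.6) · √((44.6 + 198) / 198)
   = 474.365 × 1.1069 ≈ 525.08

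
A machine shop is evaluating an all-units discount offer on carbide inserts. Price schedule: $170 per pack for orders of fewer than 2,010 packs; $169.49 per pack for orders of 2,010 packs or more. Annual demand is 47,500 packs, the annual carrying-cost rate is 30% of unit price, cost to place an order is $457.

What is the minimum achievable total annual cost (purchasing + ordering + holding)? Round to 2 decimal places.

H₁ = 30%×$170 = $51.0000;  H₂ = 30%×$169.49 = $50.8470
EOQ₁ = √(2×47,500×457/51.0000) = 922.65  (< 2,010, feasible at tier 1)
EOQ₂ = √(2×47,500×457/50.8470) = 924.03  (< 2,010 → use Q = 2,010 at tier-2 price)
TC(tier 1 (EOQ₁), Q≈922.6) = $8,122,054.91
TC(tier 2, Q≈2,010.0) = $8,112,675.99
Minimum at tier 2: $8,112,675.99

$8,112,675.99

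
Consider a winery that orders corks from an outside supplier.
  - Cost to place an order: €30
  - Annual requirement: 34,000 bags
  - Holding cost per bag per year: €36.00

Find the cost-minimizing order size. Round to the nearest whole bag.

2DS/H = 2·34,000·30/36 = 56,666.67
EOQ = √56,666.67 ≈ 238.05

238 bags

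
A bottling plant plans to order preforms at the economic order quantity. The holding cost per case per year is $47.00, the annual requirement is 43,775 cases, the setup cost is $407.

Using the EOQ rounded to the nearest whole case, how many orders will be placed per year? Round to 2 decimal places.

EOQ = √(2DS/H) = √(2 × 43,775 × 407 / 47)
    = √(758,145.74) ≈ 870.72 → Q = 871
N = D/Q = 43,775/871 ≈ 50.258 orders/yr

50.26 orders per year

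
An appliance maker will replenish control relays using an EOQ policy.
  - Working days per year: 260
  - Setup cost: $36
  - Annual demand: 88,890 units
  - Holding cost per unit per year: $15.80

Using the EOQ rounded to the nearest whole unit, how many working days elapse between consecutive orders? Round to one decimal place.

Q* = √(2·D·S / H) = √(2·88,890·36 / 15.8) = √405,068.4 ≈ 636.45 → Q = 636 units
Days between orders = 260 / (D/Q) = 260 / 139.764 ≈ 1.860

1.9 days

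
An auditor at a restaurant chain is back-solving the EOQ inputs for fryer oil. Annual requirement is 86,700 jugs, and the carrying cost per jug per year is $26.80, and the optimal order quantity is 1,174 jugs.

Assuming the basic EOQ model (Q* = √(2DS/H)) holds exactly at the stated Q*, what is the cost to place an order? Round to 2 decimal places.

Since Q* = (2DS/H)^½, squaring gives Q*²·H = 2DS.
S = Q²H / (2D) = 1,174² × 26.8 / (2 × 86,700) = 213.0207

$213.02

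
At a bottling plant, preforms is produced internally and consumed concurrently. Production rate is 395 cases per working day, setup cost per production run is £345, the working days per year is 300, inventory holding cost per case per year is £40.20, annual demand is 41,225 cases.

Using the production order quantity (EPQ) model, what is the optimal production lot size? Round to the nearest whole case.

1,042 cases

d = 41,225/300 = 137.4167 cases/day;  effective holding cost H(1 − d/p) = 40.2·(1 − 137.4167/395) = 26.21481
Q* = √(2DS / H_eff) = √(2·41,225·345 / 26.21481) ≈ 1,041.67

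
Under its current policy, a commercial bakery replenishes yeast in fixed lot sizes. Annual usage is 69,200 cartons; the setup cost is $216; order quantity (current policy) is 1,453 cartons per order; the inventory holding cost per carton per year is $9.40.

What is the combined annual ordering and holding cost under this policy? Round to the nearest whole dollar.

$17,116

Ordering: D/Q × S = 69,200/1,453 × $216 = $10,287.13
Holding:  Q/2 × H = 1,453/2 × $9.4 = $6,829.10
Total = $10,287.13 + $6,829.10 = $17,116.23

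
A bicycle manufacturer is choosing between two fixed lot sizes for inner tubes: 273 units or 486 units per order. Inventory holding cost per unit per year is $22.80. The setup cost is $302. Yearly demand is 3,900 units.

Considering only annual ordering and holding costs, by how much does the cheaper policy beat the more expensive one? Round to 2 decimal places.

$537.37

TC(Q) = (D/Q)S + (Q/2)H
TC(273) = (3,900/273)×302 + (273/2)×22.8 = $7,426.49
TC(486) = (3,900/486)×302 + (486/2)×22.8 = $7,963.86
Lots of 273 are cheaper by $537.37.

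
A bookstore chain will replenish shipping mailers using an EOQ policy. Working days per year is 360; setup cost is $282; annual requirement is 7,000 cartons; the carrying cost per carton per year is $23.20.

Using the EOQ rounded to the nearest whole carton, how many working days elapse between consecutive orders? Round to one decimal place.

EOQ = √(2DS/H) = √(2 × 7,000 × 282 / 23.2)
    = √(170,172.41) ≈ 412.52 → Q = 413 cartons
Days between orders = 360 / (D/Q) = 360 / 16.949 ≈ 21.240

21.2 days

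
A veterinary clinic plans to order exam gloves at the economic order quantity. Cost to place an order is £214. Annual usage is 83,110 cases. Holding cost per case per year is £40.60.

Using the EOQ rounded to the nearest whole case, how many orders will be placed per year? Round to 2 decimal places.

88.79 orders per year

2DS/H = 2·83,110·214/40.6 = 876,134.98
EOQ = √876,134.98 ≈ 936.02 → Q = 936
N = D/Q = 83,110/936 ≈ 88.793 orders/yr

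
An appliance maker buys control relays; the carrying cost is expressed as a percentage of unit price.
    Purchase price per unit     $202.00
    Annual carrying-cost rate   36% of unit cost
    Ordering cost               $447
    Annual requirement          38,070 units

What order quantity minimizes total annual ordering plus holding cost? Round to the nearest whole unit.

684 units

H = i·C = 0.36 × $202 = $72.7200 per unit-year
2DS/H = 2·38,070·447/72.72 = 468,022.28
EOQ = √468,022.28 ≈ 684.12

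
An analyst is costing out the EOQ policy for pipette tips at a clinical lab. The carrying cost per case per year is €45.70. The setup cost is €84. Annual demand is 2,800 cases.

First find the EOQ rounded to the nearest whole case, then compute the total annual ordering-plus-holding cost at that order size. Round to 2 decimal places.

€4,636.56

Optimal lot size Q* = (2 × 2,800 × €84 / €45.7)^½ ≈ 101.46 → Q = 101 cases
Orders/yr = 2,800/101 = 27.723; ordering cost = 27.723 × €84 = €2,328.71
Average inventory = 101/2 = 50.5; holding cost = 50.5 × €45.7 = €2,307.85
Total = €2,328.71 + €2,307.85 = €4,636.56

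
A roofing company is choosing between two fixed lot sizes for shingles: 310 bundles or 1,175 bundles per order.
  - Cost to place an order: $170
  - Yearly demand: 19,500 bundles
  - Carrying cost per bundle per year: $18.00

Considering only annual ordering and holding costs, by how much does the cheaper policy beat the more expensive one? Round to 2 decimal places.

For each Q, cost = (D/Q)·S + (Q/2)·H.
TC(310) = (19,500/310)×170 + (310/2)×18 = $13,483.55
TC(1,175) = (19,500/1,175)×170 + (1,175/2)×18 = $13,396.28
Cheaper: Q = 1,175.  Difference = $87.27

$87.27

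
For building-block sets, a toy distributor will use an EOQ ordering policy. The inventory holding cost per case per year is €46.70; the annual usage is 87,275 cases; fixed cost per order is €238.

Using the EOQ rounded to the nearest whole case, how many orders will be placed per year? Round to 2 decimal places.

92.55 orders per year

2DS/H = 2·87,275·238/46.7 = 889,569.59
EOQ = √889,569.59 ≈ 943.17 → Q = 943
N = D/Q = 87,275/943 ≈ 92.550 orders/yr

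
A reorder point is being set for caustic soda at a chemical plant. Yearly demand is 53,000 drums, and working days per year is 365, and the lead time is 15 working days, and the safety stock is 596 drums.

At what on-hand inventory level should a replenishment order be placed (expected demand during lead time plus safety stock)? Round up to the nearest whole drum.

2,775 drums

Daily demand d = 53,000 / 365 = 145.205 drums/day
Demand during lead time = 145.205 × 15 = 2,178.08
Reorder point = 2,178.08 + 596 = 2,774.08 → round up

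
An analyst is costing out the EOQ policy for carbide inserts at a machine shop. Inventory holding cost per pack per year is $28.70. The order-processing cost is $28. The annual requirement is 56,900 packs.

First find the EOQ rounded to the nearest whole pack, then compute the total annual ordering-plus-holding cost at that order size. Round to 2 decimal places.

EOQ = √(2DS/H) = √(2 × 56,900 × 28 / 28.7)
    = √(111,024.39) ≈ 333.20 → Q = 333 packs
Annual ordering cost = (D/Q)·S = (56,900/333) × 28 = $4,784.38
Annual holding cost  = (Q/2)·H = (333/2) × 28.7 = $4,778.55
Total = $4,784.38 + $4,778.55 = $9,562.93

$9,562.93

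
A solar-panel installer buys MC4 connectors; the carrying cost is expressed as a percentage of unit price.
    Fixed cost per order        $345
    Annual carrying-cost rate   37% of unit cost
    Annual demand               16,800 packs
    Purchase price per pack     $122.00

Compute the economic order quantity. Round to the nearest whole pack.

H = i·C = 0.37 × $122 = $45.1400 per pack-year
2DS/H = 2·16,800·345/45.14 = 256,801.06
EOQ = √256,801.06 ≈ 506.76

507 packs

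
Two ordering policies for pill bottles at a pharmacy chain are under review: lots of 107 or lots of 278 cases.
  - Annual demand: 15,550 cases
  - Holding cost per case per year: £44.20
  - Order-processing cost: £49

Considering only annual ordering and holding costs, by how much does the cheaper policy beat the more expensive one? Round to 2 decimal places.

£601.10

Annual cost at Q: ordering D·S/Q plus holding Q·H/2.
TC(107) = (15,550/107)×49 + (107/2)×44.2 = £9,485.73
TC(278) = (15,550/278)×49 + (278/2)×44.2 = £8,884.63
Cheaper: Q = 278.  Difference = £601.10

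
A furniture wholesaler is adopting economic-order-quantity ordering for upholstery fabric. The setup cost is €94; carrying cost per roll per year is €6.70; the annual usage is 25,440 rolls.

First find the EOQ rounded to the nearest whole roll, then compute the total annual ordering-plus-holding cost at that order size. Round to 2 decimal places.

€5,660.76

Q* = √(2·D·S / H) = √(2·25,440·94 / 6.7) = √713,838.8 ≈ 844.89 → Q = 845 rolls
Orders/yr = 25,440/845 = 30.107; ordering cost = 30.107 × €94 = €2,830.01
Average inventory = 845/2 = 422.5; holding cost = 422.5 × €6.7 = €2,830.75
Total = €2,830.01 + €2,830.75 = €5,660.76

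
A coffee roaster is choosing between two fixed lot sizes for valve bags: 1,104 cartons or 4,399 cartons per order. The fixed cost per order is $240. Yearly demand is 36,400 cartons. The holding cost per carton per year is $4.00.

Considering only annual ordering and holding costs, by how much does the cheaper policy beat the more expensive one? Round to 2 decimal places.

$662.86

Annual cost at Q: ordering D·S/Q plus holding Q·H/2.
TC(1,104) = (36,400/1,104)×240 + (1,104/2)×4 = $10,121.04
TC(4,399) = (36,400/4,399)×240 + (4,399/2)×4 = $10,783.91
Lots of 1,104 are cheaper by $662.86.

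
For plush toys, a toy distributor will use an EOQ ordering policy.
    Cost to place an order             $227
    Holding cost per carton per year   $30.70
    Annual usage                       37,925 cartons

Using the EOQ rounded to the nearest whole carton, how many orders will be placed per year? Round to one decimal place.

50.6 orders per year

Optimal lot size Q* = (2 × 37,925 × $227 / $30.7)^½ ≈ 748.90 → Q = 749
N = D/Q = 37,925/749 ≈ 50.634 orders/yr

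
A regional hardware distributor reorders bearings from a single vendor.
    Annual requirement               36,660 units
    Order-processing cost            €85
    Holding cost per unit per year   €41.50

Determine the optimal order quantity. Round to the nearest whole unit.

388 units

EOQ = √(2DS/H) = √(2 × 36,660 × 85 / 41.5)
    = √(150,173.49) ≈ 387.52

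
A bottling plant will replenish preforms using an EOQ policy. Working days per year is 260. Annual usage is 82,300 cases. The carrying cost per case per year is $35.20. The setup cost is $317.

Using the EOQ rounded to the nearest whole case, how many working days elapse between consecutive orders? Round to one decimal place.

Q* = √(2·D·S / H) = √(2·82,300·317 / 35.2) = √1,482,335.2 ≈ 1,217.51 → Q = 1,218 cases
Cycle time = (working days × Q)/D = (260 × 1,218) / 82,300 = 3.848 days

3.8 days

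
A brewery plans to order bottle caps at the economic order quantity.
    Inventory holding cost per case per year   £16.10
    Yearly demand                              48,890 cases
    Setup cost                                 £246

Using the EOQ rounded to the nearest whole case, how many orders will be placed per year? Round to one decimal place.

2DS/H = 2·48,890·246/16.1 = 1,494,029.81
EOQ = √1,494,029.81 ≈ 1,222.31 → Q = 1,222
Orders per year = D/Q = 48,890 / 1,222 = 40.008

40.0 orders per year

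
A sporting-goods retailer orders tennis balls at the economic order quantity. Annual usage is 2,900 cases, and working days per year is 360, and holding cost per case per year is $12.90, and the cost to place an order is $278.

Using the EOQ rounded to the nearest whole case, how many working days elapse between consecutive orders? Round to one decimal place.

Optimal lot size Q* = (2 × 2,900 × $278 / $12.9)^½ ≈ 353.54 → Q = 354 cases
T = Q/D × 360 days = 354/2,900 × 360 = 43.945 days

43.9 days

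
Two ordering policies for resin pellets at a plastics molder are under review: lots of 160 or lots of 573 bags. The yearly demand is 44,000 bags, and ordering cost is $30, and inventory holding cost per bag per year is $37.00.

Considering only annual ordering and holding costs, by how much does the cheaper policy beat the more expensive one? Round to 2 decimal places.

For each Q, cost = (D/Q)·S + (Q/2)·H.
TC(160) = (44,000/160)×30 + (160/2)×37 = $11,210.00
TC(573) = (44,000/573)×30 + (573/2)×37 = $12,904.16
Cheaper: Q = 160.  Difference = $1,694.16

$1,694.16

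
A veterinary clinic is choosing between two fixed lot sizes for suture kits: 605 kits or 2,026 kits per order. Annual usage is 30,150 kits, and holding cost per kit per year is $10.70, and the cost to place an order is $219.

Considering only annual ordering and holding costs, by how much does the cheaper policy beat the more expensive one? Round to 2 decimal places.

For each Q, cost = (D/Q)·S + (Q/2)·H.
TC(605) = (30,150/605)×219 + (605/2)×10.7 = $14,150.55
TC(2,026) = (30,150/2,026)×219 + (2,026/2)×10.7 = $14,098.16
|ΔTC| = |$14,150.55 − $14,098.16| = $52.39

$52.39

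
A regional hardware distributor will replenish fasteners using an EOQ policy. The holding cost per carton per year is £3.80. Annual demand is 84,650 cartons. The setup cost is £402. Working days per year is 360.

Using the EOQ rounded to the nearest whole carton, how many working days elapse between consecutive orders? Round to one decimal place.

18.0 days

Q* = √(2·D·S / H) = √(2·84,650·402 / 3.8) = √17,910,157.9 ≈ 4,232.04 → Q = 4,232 cartons
Cycle time = (working days × Q)/D = (360 × 4,232) / 84,650 = 17.998 days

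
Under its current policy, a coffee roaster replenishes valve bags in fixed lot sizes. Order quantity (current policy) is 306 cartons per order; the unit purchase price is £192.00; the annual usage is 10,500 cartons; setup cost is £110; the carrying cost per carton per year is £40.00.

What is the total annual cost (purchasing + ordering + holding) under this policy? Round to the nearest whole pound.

Ordering: D/Q × S = 10,500/306 × £110 = £3,774.51
Holding:  Q/2 × H = 306/2 × £40 = £6,120.00
Purchase cost = D·C = 10,500 × 192 = £2,016,000.00
Total = £3,774.51 + £6,120.00 + £2,016,000.00 = £2,025,894.51

£2,025,895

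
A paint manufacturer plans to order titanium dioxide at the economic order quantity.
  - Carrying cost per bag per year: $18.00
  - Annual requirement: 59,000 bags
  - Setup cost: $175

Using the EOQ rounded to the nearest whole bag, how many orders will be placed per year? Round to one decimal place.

55.1 orders per year

2DS/H = 2·59,000·175/18 = 1,147,222.22
EOQ = √1,147,222.22 ≈ 1,071.08 → Q = 1,071
Orders per year = D/Q = 59,000 / 1,071 = 55.089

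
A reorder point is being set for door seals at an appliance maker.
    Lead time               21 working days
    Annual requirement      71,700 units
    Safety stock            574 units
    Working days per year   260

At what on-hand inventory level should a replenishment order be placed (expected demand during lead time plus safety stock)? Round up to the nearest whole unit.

Daily demand d = 71,700 / 260 = 275.769 units/day
Demand during lead time = 275.769 × 21 = 5,791.15
Reorder point = 5,791.15 + 574 = 6,365.15 → round up

6,366 units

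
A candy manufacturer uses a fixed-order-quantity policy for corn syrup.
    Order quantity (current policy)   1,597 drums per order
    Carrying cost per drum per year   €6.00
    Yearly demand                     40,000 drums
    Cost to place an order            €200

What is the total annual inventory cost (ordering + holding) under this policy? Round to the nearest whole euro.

€9,800

Annual ordering cost = (D/Q)·S = (40,000/1,597) × 200 = €5,009.39
Annual holding cost  = (Q/2)·H = (1,597/2) × 6 = €4,791.00
Total = €5,009.39 + €4,791.00 = €9,800.39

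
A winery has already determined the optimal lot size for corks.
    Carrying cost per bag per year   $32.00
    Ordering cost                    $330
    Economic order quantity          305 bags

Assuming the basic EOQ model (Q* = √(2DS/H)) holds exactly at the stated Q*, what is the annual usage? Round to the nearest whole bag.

EOQ relation: Q² = 2DS/H, so rearrange for the unknown.
D = Q²H / (2S) = 305² × 32 / (2 × 330) = 4,510.30

4,510 bags per year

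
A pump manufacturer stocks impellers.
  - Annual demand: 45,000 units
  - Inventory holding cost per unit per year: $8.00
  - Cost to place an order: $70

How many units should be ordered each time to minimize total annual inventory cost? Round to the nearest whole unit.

EOQ = √(2DS/H) = √(2 × 45,000 × 70 / 8)
    = √(787,500.00) ≈ 887.41

887 units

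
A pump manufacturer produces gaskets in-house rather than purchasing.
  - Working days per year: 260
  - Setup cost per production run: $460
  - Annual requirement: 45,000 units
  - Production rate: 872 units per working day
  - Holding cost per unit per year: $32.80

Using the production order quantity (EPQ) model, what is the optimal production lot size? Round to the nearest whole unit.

d = 45,000/260 = 173.0769 units/day;  effective holding cost H(1 − d/p) = 32.8·(1 − 173.0769/872) = 26.28977
Q* = √(2DS / H_eff) = √(2·45,000·460 / 26.28977) ≈ 1,254.89

1,255 units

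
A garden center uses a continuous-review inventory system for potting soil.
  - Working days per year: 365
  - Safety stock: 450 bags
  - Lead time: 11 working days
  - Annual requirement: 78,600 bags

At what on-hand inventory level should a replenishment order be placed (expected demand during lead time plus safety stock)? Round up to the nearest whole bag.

Daily demand d = 78,600 / 365 = 215.342 bags/day
Demand during lead time = 215.342 × 11 = 2,368.77
Reorder point = 2,368.77 + 450 = 2,818.77 → round up

2,819 bags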